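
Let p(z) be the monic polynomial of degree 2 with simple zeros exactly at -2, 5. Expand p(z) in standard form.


The polynomial is p(z) = ∏_{α ∈ S} (z − α), where S = {-2, 5}.
Expanding the product yields: p(z) = z^2 -3·z -10.
The resulting polynomial has degree 2 and real coefficients as required.

p(z) = z^2 -3·z -10.


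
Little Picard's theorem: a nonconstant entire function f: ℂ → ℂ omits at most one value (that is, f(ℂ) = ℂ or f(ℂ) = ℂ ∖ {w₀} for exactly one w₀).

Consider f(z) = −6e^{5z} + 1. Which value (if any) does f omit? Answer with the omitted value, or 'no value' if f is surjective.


Little Picard bounds the complement of f(ℂ) to at most one point.
e^{5z} is never zero on ℂ, so -6·e^{5z} takes every value in ℂ ∖ {0}. Adding 1 shifts the range to ℂ ∖ {1}. Thus f omits exactly the value 1.

Omitted value: 1.


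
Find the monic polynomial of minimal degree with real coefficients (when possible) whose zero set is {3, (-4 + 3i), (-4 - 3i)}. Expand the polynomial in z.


The polynomial is p(z) = ∏_{α ∈ S} (z − α), where S = {3, (-4 + 3i), (-4 - 3i)}.
Expanding the product yields: p(z) = z^3 + 5·z^2 + z -75.
Note conjugate pairs combine to real quadratics: (z − (-4+3i))(z − (-4−3i)) = z² + 8z + 25.
The resulting polynomial has degree 3 and real coefficients as required.

p(z) = z^3 + 5·z^2 + z -75.


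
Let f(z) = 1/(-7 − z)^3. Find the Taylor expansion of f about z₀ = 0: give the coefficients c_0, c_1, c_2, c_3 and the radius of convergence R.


Let w = z − z₀, so z = z₀ + w.
Then -7 − z = -7 − (z₀ + w) = (-7 − z₀) − w = -7 − w.
f(z) = 1/(-7 − w)^3 = (1/(-7)^3) · (1 − w/(-7))^{−3}.
By the binomial series (1−u)^{−3} = Σ_{n≥0} C(n+2, 2) u^n for |u|<1, with u = w/(-7):
  c_n = C(n+2, 2) / (-7)^(n+3).
  c_0 = 1/(-7)^3 = -1/343.
  c_1 = 3/(-7)^4 = 3/2401.
  c_2 = 6/(-7)^5 = -6/16807.
  c_3 = 10/(-7)^6 = 10/117649.
The series is valid for |w/d| < 1, i.e. |z − z₀| < |d|.
Radius of convergence: R = |-7 − z₀| = |-7| = 7 (distance from z₀ to the singularity z = -7).

c_0 = -1/343, c_1 = 3/2401, c_2 = -6/16807, c_3 = 10/117649; R = 7.


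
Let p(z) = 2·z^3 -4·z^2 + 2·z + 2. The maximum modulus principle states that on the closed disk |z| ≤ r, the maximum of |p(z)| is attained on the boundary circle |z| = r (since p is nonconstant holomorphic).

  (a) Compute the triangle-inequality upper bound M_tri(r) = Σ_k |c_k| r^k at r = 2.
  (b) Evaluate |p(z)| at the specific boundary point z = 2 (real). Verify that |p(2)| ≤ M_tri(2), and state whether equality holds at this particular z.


Coefficients: c_0 = 2, c_1 = 2, c_2 = -4, c_3 = 2. Radius r = 2.
Part (a). Triangle bound: M_tri(r) = Σ_k |c_k| r^k
  = |2|·2^0 + |2|·2^1 + |-4|·2^2 + |2|·2^3
  = 2 + 4 + 16 + 16 = 38.
This bounds M(r) := max_{|z|=r} |p(z)| from above; equality holds iff all terms c_k z^k can be made to align in phase at a single z on |z|=r.
Part (b). At z = 2 (real, on the circle |z| = r):
  p(2) = (2)·2^0 + (2)·2^1 + (-4)·2^2 + (2)·2^3 = 6.
  |p(2)| = 6.
Check: |p(2)| = 6 ≤ 38 = M_tri(2). ✓ Equality does not hold at z = 2 (the coefficients have mixed signs, so the terms do not all align in phase there).

M_tri(2) = 38; |p(2)| = 6; equality at z=2: no.


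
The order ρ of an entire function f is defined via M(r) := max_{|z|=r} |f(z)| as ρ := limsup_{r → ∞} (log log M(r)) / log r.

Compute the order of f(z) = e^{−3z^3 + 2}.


|e^{−3z^3 + 2}| = e^{Re(-3·z^3) + 2} ≤ e^{3|z|^3 + 2} = e^{3r^3 + 2} on |z| = r, so ρ ≤ 3. Choosing z on |z|=r so that -3·z^3 is real positive (always possible by picking arg z appropriately) gives |f(z)| = e^{3r^3 + 2}, matching the bound. The additive constant 2 does not affect log log M(r) ~ 3·log r. Hence ρ = 3.
Therefore ρ = 3.

Order ρ = 3.


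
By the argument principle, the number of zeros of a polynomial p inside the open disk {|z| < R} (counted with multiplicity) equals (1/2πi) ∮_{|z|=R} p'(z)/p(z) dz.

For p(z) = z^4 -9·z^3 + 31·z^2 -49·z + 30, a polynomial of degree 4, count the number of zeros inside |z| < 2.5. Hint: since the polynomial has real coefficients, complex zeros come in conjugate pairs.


The zeros of p are: 3, 2, (2 + 1i), (2 - 1i).
Their magnitudes are: 3, 2, 2.236, 2.236.
Zeros with |z| < R = 2.5: 2, (2 + 1i), (2 - 1i).
Count = 3.
By the argument principle, (1/2πi) ∮_{|z|=R} p'(z)/p(z) dz equals exactly this count.

Number of zeros inside |z| < 2.5: 3.


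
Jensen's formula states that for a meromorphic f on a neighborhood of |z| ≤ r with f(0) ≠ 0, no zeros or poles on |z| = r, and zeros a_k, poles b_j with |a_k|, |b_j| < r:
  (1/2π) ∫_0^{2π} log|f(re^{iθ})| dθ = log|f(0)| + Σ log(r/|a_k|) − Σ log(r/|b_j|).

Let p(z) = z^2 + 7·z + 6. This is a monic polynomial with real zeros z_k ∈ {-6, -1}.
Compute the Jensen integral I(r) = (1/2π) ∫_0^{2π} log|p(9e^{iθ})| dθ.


Zeros: -6, -1; r = 9.
Inside |z| < r: -6, -1. Outside (|z| ≥ r): ∅.
p(0) = 6, so log|p(0)| = log(6) = 1.7918.
Apply Jensen: I(r) = log|p(0)| + Σ_k log(r/|z_k|), summed over zeros inside |z| < r.
  log(r/|z_k|) for z_k = -6: log(9/6) = 0.4055
  log(r/|z_k|) for z_k = -1: log(9/1) = 2.1972
Sum over inside zeros: 2.6027.
I(r) = log|p(0)| + (inside sum) = 1.7918 + 2.6027 = 4.3944.
Closed form (all zeros inside, monic): I(r) = n·log(r) = 2·log(9) = 4.3944. ✓

I(r) ≈ 4.3944.


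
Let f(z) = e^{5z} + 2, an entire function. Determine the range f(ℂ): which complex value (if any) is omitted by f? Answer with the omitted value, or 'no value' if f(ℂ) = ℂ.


Little Picard bounds the complement of f(ℂ) to at most one point.
e^{5z} is never zero on ℂ, so 1·e^{5z} takes every value in ℂ ∖ {0}. Adding 2 shifts the range to ℂ ∖ {2}. Thus f omits exactly the value 2.

Omitted value: 2.


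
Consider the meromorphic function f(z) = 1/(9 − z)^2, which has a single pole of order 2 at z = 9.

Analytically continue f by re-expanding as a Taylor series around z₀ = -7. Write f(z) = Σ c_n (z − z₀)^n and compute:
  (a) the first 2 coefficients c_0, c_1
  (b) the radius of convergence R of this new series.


Let w = z − z₀, so z = z₀ + w.
Then 9 − z = 9 − (z₀ + w) = (9 − z₀) − w = 16 − w.
f(z) = 1/(16 − w)^2 = (1/(16)^2) · (1 − w/(16))^{−2}.
By the binomial series (1−u)^{−2} = Σ_{n≥0} C(n+1, 1) u^n for |u|<1, with u = w/(16):
  c_n = C(n+1, 1) / (16)^(n+2).
  c_0 = 1/(16)^2 = 1/256.
  c_1 = 2/(16)^3 = 1/2048.
The series is valid for |w/d| < 1, i.e. |z − z₀| < |d|.
Radius of convergence: R = |9 − z₀| = |16| = 16 (distance from z₀ to the singularity z = 9).

c_0 = 1/256, c_1 = 1/2048; R = 16.


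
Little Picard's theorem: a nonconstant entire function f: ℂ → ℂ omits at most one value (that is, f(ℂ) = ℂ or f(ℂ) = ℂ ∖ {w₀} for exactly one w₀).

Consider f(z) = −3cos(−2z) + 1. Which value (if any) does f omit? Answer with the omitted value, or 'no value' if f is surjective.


Little Picard bounds the complement of f(ℂ) to at most one point.
cos is entire and surjective onto ℂ: for every w ∈ ℂ, cos(ζ) = w has a solution ζ ∈ ℂ (e.g., via the complex inverse arccos). With ζ = −2z this gives z = ζ/(-2). Then -3·cos(−2z) takes every value in -3·ℂ = ℂ, and adding 1 is a bijection of ℂ. So f is surjective and omits no value. (Note: only on the real line is cos bounded by [−1, 1].)

Omitted value: no value.


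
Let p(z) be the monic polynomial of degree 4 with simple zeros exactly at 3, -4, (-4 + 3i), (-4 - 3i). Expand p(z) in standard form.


The polynomial is p(z) = ∏_{α ∈ S} (z − α), where S = {3, -4, (-4 + 3i), (-4 - 3i)}.
Expanding the product yields: p(z) = z^4 + 9·z^3 + 21·z^2 -71·z -300.
Note conjugate pairs combine to real quadratics: (z − (-4+3i))(z − (-4−3i)) = z² + 8z + 25.
The resulting polynomial has degree 4 and real coefficients as required.

p(z) = z^4 + 9·z^3 + 21·z^2 -71·z -300.


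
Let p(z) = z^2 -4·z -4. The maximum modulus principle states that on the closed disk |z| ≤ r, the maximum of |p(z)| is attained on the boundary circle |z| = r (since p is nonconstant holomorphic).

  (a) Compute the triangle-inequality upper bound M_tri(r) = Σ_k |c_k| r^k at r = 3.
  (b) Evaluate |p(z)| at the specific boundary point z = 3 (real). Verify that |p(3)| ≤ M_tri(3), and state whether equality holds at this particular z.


Coefficients: c_0 = -4, c_1 = -4, c_2 = 1. Radius r = 3.
Part (a). Triangle bound: M_tri(r) = Σ_k |c_k| r^k
  = |-4|·3^0 + |-4|·3^1 + |1|·3^2
  = 4 + 12 + 9 = 25.
This bounds M(r) := max_{|z|=r} |p(z)| from above; equality holds iff all terms c_k z^k can be made to align in phase at a single z on |z|=r.
Part (b). At z = 3 (real, on the circle |z| = r):
  p(3) = (-4)·3^0 + (-4)·3^1 + (1)·3^2 = -7.
  |p(3)| = 7.
Check: |p(3)| = 7 ≤ 25 = M_tri(3). ✓ Equality does not hold at z = 3 (the coefficients have mixed signs, so the terms do not all align in phase there).

M_tri(3) = 25; |p(3)| = 7; equality at z=3: no.


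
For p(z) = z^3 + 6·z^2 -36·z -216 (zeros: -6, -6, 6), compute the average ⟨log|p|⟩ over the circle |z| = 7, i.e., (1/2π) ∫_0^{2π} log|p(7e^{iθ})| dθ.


Zeros: -6, -6, 6; r = 7.
Inside |z| < r: -6, -6, 6. Outside (|z| ≥ r): ∅.
p(0) = -216, so log|p(0)| = log(216) = 5.3753.
Apply Jensen: I(r) = log|p(0)| + Σ_k log(r/|z_k|), summed over zeros inside |z| < r.
  log(r/|z_k|) for z_k = -6: log(7/6) = 0.1542
  log(r/|z_k|) for z_k = -6: log(7/6) = 0.1542
  log(r/|z_k|) for z_k = 6: log(7/6) = 0.1542
Sum over inside zeros: 0.4625.
I(r) = log|p(0)| + (inside sum) = 5.3753 + 0.4625 = 5.8377.
Closed form (all zeros inside, monic): I(r) = n·log(r) = 3·log(7) = 5.8377. ✓

I(r) ≈ 5.8377.


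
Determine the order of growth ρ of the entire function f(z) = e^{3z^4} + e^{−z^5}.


Each summand is entire of order 4 and 5 respectively (as in the single-exponential case). The order of a sum is at most the max of the orders, so ρ ≤ 5. For the lower bound: on |z|=r choose arg z so that -1z^5 is real positive; then |e^{-1z^5}| = e^{1r^5} while |e^{3z^4}| ≤ e^{3r^4} = o(e^{1r^5}). So |f| ≥ e^{1r^5}(1 − o(1)) and ρ ≥ 5. Hence ρ = max(4, 5) = 5.
Therefore ρ = 5.

Order ρ = 5.


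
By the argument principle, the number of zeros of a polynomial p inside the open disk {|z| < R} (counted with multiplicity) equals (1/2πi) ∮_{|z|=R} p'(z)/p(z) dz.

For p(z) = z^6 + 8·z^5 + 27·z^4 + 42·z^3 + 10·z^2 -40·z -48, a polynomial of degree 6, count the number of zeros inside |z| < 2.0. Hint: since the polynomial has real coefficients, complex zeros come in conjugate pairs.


The zeros of p are: 1, (-1 + 1i), (-1 - 1i), (-2 + 2i), (-2 - 2i), -3.
Their magnitudes are: 1, 1.414, 1.414, 2.828, 2.828, 3.
Zeros with |z| < R = 2.0: 1, (-1 + 1i), (-1 - 1i).
Count = 3.
By the argument principle, (1/2πi) ∮_{|z|=R} p'(z)/p(z) dz equals exactly this count.

Number of zeros inside |z| < 2.0: 3.


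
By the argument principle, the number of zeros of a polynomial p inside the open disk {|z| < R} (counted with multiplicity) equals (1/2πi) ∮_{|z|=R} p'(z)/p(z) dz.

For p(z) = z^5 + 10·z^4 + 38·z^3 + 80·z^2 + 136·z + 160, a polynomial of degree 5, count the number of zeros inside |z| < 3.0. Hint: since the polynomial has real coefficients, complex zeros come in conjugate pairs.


The zeros of p are: (0 + 2i), (0 - 2i), -4, (-3 + 1i), (-3 - 1i).
Their magnitudes are: 2, 2, 4, 3.162, 3.162.
Zeros with |z| < R = 3.0: (0 + 2i), (0 - 2i).
Count = 2.
By the argument principle, (1/2πi) ∮_{|z|=R} p'(z)/p(z) dz equals exactly this count.

Number of zeros inside |z| < 3.0: 2.


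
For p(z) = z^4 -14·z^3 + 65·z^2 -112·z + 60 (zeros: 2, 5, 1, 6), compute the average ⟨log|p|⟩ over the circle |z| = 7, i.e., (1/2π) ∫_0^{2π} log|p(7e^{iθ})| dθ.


Zeros: 1, 2, 5, 6; r = 7.
Inside |z| < r: 1, 2, 5, 6. Outside (|z| ≥ r): ∅.
p(0) = 60, so log|p(0)| = log(60) = 4.0943.
Apply Jensen: I(r) = log|p(0)| + Σ_k log(r/|z_k|), summed over zeros inside |z| < r.
  log(r/|z_k|) for z_k = 2: log(7/2) = 1.2528
  log(r/|z_k|) for z_k = 5: log(7/5) = 0.3365
  log(r/|z_k|) for z_k = 1: log(7/1) = 1.9459
  log(r/|z_k|) for z_k = 6: log(7/6) = 0.1542
Sum over inside zeros: 3.6893.
I(r) = log|p(0)| + (inside sum) = 4.0943 + 3.6893 = 7.7836.
Closed form (all zeros inside, monic): I(r) = n·log(r) = 4·log(7) = 7.7836. ✓

I(r) ≈ 7.7836.


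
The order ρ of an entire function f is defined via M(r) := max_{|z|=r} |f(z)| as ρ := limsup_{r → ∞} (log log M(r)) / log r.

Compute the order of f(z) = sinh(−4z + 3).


sinh(w) is a linear combination of e^{iw} and e^{−iw} (or e^w, e^{−w} in the hyperbolic case), so |sinh(w)| ≤ e^{|w|}. With w = −4z + 3, |w| ≤ 4|z| + 3 = 4r + 3 on |z| = r, giving M(r) ≤ e^{4r + 3}, so ρ ≤ 1. On a suitable ray (z = it for sin/cos; z = t for sinh/cosh, t real → ∞), |sinh(−4z + 3)| grows like e^{4|t|}/2, so ρ ≥ 1. Hence ρ = 1.
Therefore ρ = 1.

Order ρ = 1.


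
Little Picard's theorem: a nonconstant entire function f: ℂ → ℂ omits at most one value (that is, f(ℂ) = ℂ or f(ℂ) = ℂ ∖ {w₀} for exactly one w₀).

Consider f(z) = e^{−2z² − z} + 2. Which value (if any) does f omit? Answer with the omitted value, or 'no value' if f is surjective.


Little Picard bounds the complement of f(ℂ) to at most one point.
The exponent g(z) = −2z² − z is a nonconstant polynomial, hence surjective onto ℂ. So e^{g(z)} takes every value in {e^w : w ∈ ℂ} = ℂ ∖ {0}. Adding 2 shifts the range to ℂ ∖ {2}. f omits exactly 2.

Omitted value: 2.


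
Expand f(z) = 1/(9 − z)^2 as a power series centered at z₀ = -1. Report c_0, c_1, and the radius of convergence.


Let w = z − z₀, so z = z₀ + w.
Then 9 − z = 9 − (z₀ + w) = (9 − z₀) − w = 10 − w.
f(z) = 1/(10 − w)^2 = (1/(10)^2) · (1 − w/(10))^{−2}.
By the binomial series (1−u)^{−2} = Σ_{n≥0} C(n+1, 1) u^n for |u|<1, with u = w/(10):
  c_n = C(n+1, 1) / (10)^(n+2).
  c_0 = 1/(10)^2 = 1/100.
  c_1 = 2/(10)^3 = 1/500.
The series is valid for |w/d| < 1, i.e. |z − z₀| < |d|.
Radius of convergence: R = |9 − z₀| = |10| = 10 (distance from z₀ to the singularity z = 9).

c_0 = 1/100, c_1 = 1/500; R = 10.


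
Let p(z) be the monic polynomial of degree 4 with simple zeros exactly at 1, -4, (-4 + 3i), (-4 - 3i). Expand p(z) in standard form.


The polynomial is p(z) = ∏_{α ∈ S} (z − α), where S = {1, -4, (-4 + 3i), (-4 - 3i)}.
Expanding the product yields: p(z) = z^4 + 11·z^3 + 45·z^2 + 43·z -100.
Note conjugate pairs combine to real quadratics: (z − (-4+3i))(z − (-4−3i)) = z² + 8z + 25.
The resulting polynomial has degree 4 and real coefficients as required.

p(z) = z^4 + 11·z^3 + 45·z^2 + 43·z -100.


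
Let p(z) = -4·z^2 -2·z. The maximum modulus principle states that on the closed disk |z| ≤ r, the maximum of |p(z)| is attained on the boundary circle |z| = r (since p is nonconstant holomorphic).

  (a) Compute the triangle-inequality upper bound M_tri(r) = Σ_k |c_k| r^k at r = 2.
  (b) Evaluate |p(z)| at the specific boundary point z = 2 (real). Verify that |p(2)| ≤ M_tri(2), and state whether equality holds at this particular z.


Coefficients: c_0 = 0, c_1 = -2, c_2 = -4. Radius r = 2.
Part (a). Triangle bound: M_tri(r) = Σ_k |c_k| r^k
  = |0|·2^0 + |-2|·2^1 + |-4|·2^2
  = 0 + 4 + 16 = 20.
This bounds M(r) := max_{|z|=r} |p(z)| from above; equality holds iff all terms c_k z^k can be made to align in phase at a single z on |z|=r.
Part (b). At z = 2 (real, on the circle |z| = r):
  p(2) = (0)·2^0 + (-2)·2^1 + (-4)·2^2 = -20.
  |p(2)| = 20.
Since all nonzero coefficients share the same sign, |p(2)| = 20 = M_tri(2); the triangle bound is attained at z = 2, so in fact M(r) = 20.

M_tri(2) = 20; |p(2)| = 20; equality at z=2: yes.


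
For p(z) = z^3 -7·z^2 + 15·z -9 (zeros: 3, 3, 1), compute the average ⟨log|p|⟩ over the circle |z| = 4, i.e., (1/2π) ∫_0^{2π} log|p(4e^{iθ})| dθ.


Zeros: 1, 3, 3; r = 4.
Inside |z| < r: 1, 3, 3. Outside (|z| ≥ r): ∅.
p(0) = -9, so log|p(0)| = log(9) = 2.1972.
Apply Jensen: I(r) = log|p(0)| + Σ_k log(r/|z_k|), summed over zeros inside |z| < r.
  log(r/|z_k|) for z_k = 3: log(4/3) = 0.2877
  log(r/|z_k|) for z_k = 3: log(4/3) = 0.2877
  log(r/|z_k|) for z_k = 1: log(4/1) = 1.3863
Sum over inside zeros: 1.9617.
I(r) = log|p(0)| + (inside sum) = 2.1972 + 1.9617 = 4.1589.
Closed form (all zeros inside, monic): I(r) = n·log(r) = 3·log(4) = 4.1589. ✓

I(r) ≈ 4.1589.


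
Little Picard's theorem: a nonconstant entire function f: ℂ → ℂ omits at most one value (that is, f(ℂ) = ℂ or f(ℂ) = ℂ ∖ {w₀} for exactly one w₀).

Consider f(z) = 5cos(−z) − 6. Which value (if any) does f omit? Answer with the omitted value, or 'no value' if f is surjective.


Little Picard bounds the complement of f(ℂ) to at most one point.
cos is entire and surjective onto ℂ: for every w ∈ ℂ, cos(ζ) = w has a solution ζ ∈ ℂ (e.g., via the complex inverse arccos). With ζ = −z this gives z = ζ/(-1). Then 5·cos(−z) takes every value in 5·ℂ = ℂ, and adding -6 is a bijection of ℂ. So f is surjective and omits no value. (Note: only on the real line is cos bounded by [−1, 1].)

Omitted value: no value.


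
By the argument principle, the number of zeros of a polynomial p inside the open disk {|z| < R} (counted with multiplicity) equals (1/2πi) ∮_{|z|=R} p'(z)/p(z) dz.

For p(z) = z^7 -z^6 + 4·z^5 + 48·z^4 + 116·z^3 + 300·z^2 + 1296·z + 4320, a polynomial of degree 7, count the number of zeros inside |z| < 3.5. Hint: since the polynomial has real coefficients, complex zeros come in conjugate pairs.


The zeros of p are: (-2 + 2i), (-2 - 2i), -3, (3 + 3i), (3 - 3i), (1 + 3i), (1 - 3i).
Their magnitudes are: 2.828, 2.828, 3, 4.243, 4.243, 3.162, 3.162.
Zeros with |z| < R = 3.5: (-2 + 2i), (-2 - 2i), -3, (1 + 3i), (1 - 3i).
Count = 5.
By the argument principle, (1/2πi) ∮_{|z|=R} p'(z)/p(z) dz equals exactly this count.

Number of zeros inside |z| < 3.5: 5.


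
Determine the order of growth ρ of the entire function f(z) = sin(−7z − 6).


sin(w) is a linear combination of e^{iw} and e^{−iw} (or e^w, e^{−w} in the hyperbolic case), so |sin(w)| ≤ e^{|w|}. With w = −7z − 6, |w| ≤ 7|z| + 6 = 7r + 6 on |z| = r, giving M(r) ≤ e^{7r + 6}, so ρ ≤ 1. On a suitable ray (z = it for sin/cos; z = t for sinh/cosh, t real → ∞), |sin(−7z − 6)| grows like e^{7|t|}/2, so ρ ≥ 1. Hence ρ = 1.
Therefore ρ = 1.

Order ρ = 1.


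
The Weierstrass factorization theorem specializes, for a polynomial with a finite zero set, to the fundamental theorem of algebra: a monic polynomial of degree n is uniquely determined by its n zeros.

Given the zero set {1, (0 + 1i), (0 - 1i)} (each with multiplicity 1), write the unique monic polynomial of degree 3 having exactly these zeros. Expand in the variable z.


The polynomial is p(z) = ∏_{α ∈ S} (z − α), where S = {1, (0 + 1i), (0 - 1i)}.
Expanding the product yields: p(z) = z^3 -z^2 + z -1.
Note conjugate pairs combine to real quadratics: (z − (0+1i))(z − (0−1i)) = z² + 1.
The resulting polynomial has degree 3 and real coefficients as required.

p(z) = z^3 -z^2 + z -1.


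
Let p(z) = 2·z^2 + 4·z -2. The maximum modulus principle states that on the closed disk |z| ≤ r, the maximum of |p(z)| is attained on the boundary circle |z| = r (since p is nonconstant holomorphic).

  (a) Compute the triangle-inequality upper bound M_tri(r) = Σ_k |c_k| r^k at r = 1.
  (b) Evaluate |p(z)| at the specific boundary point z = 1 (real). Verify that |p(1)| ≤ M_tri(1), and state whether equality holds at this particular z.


Coefficients: c_0 = -2, c_1 = 4, c_2 = 2. Radius r = 1.
Part (a). Triangle bound: M_tri(r) = Σ_k |c_k| r^k
  = |-2|·1^0 + |4|·1^1 + |2|·1^2
  = 2 + 4 + 2 = 8.
This bounds M(r) := max_{|z|=r} |p(z)| from above; equality holds iff all terms c_k z^k can be made to align in phase at a single z on |z|=r.
Part (b). At z = 1 (real, on the circle |z| = r):
  p(1) = (-2)·1^0 + (4)·1^1 + (2)·1^2 = 4.
  |p(1)| = 4.
Check: |p(1)| = 4 ≤ 8 = M_tri(1). ✓ Equality does not hold at z = 1 (the coefficients have mixed signs, so the terms do not all align in phase there).

M_tri(1) = 8; |p(1)| = 4; equality at z=1: no.


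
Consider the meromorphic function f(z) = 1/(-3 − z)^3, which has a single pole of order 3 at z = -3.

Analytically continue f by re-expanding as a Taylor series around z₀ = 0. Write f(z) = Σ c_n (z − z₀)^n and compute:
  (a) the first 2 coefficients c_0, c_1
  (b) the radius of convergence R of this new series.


Let w = z − z₀, so z = z₀ + w.
Then -3 − z = -3 − (z₀ + w) = (-3 − z₀) − w = -3 − w.
f(z) = 1/(-3 − w)^3 = (1/(-3)^3) · (1 − w/(-3))^{−3}.
By the binomial series (1−u)^{−3} = Σ_{n≥0} C(n+2, 2) u^n for |u|<1, with u = w/(-3):
  c_n = C(n+2, 2) / (-3)^(n+3).
  c_0 = 1/(-3)^3 = -1/27.
  c_1 = 3/(-3)^4 = 1/27.
The series is valid for |w/d| < 1, i.e. |z − z₀| < |d|.
Radius of convergence: R = |-3 − z₀| = |-3| = 3 (distance from z₀ to the singularity z = -3).

c_0 = -1/27, c_1 = 1/27; R = 3.


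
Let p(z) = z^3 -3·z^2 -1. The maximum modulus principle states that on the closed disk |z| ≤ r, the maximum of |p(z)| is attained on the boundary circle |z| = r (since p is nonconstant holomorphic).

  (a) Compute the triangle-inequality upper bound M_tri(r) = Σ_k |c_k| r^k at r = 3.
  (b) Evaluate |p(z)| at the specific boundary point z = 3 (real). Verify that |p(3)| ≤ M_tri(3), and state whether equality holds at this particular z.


Coefficients: c_0 = -1, c_1 = 0, c_2 = -3, c_3 = 1. Radius r = 3.
Part (a). Triangle bound: M_tri(r) = Σ_k |c_k| r^k
  = |-1|·3^0 + |0|·3^1 + |-3|·3^2 + |1|·3^3
  = 1 + 0 + 27 + 27 = 55.
This bounds M(r) := max_{|z|=r} |p(z)| from above; equality holds iff all terms c_k z^k can be made to align in phase at a single z on |z|=r.
Part (b). At z = 3 (real, on the circle |z| = r):
  p(3) = (-1)·3^0 + (0)·3^1 + (-3)·3^2 + (1)·3^3 = -1.
  |p(3)| = 1.
Check: |p(3)| = 1 ≤ 55 = M_tri(3). ✓ Equality does not hold at z = 3 (the coefficients have mixed signs, so the terms do not all align in phase there).

M_tri(3) = 55; |p(3)| = 1; equality at z=3: no.


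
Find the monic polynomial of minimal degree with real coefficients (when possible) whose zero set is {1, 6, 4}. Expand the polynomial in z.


The polynomial is p(z) = ∏_{α ∈ S} (z − α), where S = {1, 6, 4}.
Expanding the product yields: p(z) = z^3 -11·z^2 + 34·z -24.
The resulting polynomial has degree 3 and real coefficients as required.

p(z) = z^3 -11·z^2 + 34·z -24.


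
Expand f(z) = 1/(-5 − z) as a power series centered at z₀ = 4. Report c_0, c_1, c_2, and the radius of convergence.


Let w = z − z₀, so z = z₀ + w.
Then -5 − z = -5 − (z₀ + w) = (-5 − z₀) − w = -9 − w.
f(z) = 1/(-9 − w) = (1/(-9)) · 1/(1 − w/(-9)) = Σ_{n≥0} w^n / (-9)^(n+1).
So c_n = 1/(-9)^(n+1):
  c_0 = 1/(-9)^1 = -1/9.
  c_1 = 1/(-9)^2 = 1/81.
  c_2 = 1/(-9)^3 = -1/729.
The series is valid for |w/d| < 1, i.e. |z − z₀| < |d|.
Radius of convergence: R = |-5 − z₀| = |-9| = 9 (distance from z₀ to the singularity z = -5).

c_0 = -1/9, c_1 = 1/81, c_2 = -1/729; R = 9.


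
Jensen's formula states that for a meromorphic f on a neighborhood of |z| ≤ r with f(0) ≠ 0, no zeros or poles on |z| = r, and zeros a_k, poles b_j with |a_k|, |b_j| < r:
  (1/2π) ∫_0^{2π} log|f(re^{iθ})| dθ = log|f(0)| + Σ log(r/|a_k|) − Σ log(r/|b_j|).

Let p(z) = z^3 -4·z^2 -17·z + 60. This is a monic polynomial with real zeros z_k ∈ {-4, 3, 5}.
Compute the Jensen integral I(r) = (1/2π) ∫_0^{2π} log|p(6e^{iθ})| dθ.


Zeros: -4, 3, 5; r = 6.
Inside |z| < r: -4, 3, 5. Outside (|z| ≥ r): ∅.
p(0) = 60, so log|p(0)| = log(60) = 4.0943.
Apply Jensen: I(r) = log|p(0)| + Σ_k log(r/|z_k|), summed over zeros inside |z| < r.
  log(r/|z_k|) for z_k = -4: log(6/4) = 0.4055
  log(r/|z_k|) for z_k = 3: log(6/3) = 0.6931
  log(r/|z_k|) for z_k = 5: log(6/5) = 0.1823
Sum over inside zeros: 1.2809.
I(r) = log|p(0)| + (inside sum) = 4.0943 + 1.2809 = 5.3753.
Closed form (all zeros inside, monic): I(r) = n·log(r) = 3·log(6) = 5.3753. ✓

I(r) ≈ 5.3753.


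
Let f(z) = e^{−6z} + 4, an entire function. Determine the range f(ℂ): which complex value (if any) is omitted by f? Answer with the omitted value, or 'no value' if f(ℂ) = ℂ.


Little Picard bounds the complement of f(ℂ) to at most one point.
e^{−6z} is never zero on ℂ, so 1·e^{−6z} takes every value in ℂ ∖ {0}. Adding 4 shifts the range to ℂ ∖ {4}. Thus f omits exactly the value 4.

Omitted value: 4.


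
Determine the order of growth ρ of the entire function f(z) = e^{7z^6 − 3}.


|e^{7z^6 − 3}| = e^{Re(7·z^6) + -3} ≤ e^{7|z|^6 + -3} = e^{7r^6 + -3} on |z| = r, so ρ ≤ 6. Choosing z on |z|=r so that 7·z^6 is real positive (always possible by picking arg z appropriately) gives |f(z)| = e^{7r^6 + -3}, matching the bound. The additive constant -3 does not affect log log M(r) ~ 6·log r. Hence ρ = 6.
Therefore ρ = 6.

Order ρ = 6.


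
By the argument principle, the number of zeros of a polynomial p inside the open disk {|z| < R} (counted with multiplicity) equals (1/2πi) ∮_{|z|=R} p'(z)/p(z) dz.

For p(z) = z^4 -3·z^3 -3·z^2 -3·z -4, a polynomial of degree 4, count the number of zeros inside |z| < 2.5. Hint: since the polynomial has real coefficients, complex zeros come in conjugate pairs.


The zeros of p are: -1, (0 + 1i), (0 - 1i), 4.
Their magnitudes are: 1, 1, 1, 4.
Zeros with |z| < R = 2.5: -1, (0 + 1i), (0 - 1i).
Count = 3.
By the argument principle, (1/2πi) ∮_{|z|=R} p'(z)/p(z) dz equals exactly this count.

Number of zeros inside |z| < 2.5: 3.


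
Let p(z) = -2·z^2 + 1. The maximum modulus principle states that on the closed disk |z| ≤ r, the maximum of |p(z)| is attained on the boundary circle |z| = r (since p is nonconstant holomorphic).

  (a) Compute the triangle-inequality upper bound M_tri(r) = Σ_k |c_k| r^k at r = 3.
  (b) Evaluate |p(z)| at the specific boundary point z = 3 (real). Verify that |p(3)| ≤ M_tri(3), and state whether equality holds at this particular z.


Coefficients: c_0 = 1, c_1 = 0, c_2 = -2. Radius r = 3.
Part (a). Triangle bound: M_tri(r) = Σ_k |c_k| r^k
  = |1|·3^0 + |0|·3^1 + |-2|·3^2
  = 1 + 0 + 18 = 19.
This bounds M(r) := max_{|z|=r} |p(z)| from above; equality holds iff all terms c_k z^k can be made to align in phase at a single z on |z|=r.
Part (b). At z = 3 (real, on the circle |z| = r):
  p(3) = (1)·3^0 + (0)·3^1 + (-2)·3^2 = -17.
  |p(3)| = 17.
Check: |p(3)| = 17 ≤ 19 = M_tri(3). ✓ Equality does not hold at z = 3 (the coefficients have mixed signs, so the terms do not all align in phase there).

M_tri(3) = 19; |p(3)| = 17; equality at z=3: no.


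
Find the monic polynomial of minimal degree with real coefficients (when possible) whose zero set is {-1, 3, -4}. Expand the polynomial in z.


The polynomial is p(z) = ∏_{α ∈ S} (z − α), where S = {-1, 3, -4}.
Expanding the product yields: p(z) = z^3 + 2·z^2 -11·z -12.
The resulting polynomial has degree 3 and real coefficients as required.

p(z) = z^3 + 2·z^2 -11·z -12.


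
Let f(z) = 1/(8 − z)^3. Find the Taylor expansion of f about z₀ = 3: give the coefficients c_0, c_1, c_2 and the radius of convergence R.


Let w = z − z₀, so z = z₀ + w.
Then 8 − z = 8 − (z₀ + w) = (8 − z₀) − w = 5 − w.
f(z) = 1/(5 − w)^3 = (1/(5)^3) · (1 − w/(5))^{−3}.
By the binomial series (1−u)^{−3} = Σ_{n≥0} C(n+2, 2) u^n for |u|<1, with u = w/(5):
  c_n = C(n+2, 2) / (5)^(n+3).
  c_0 = 1/(5)^3 = 1/125.
  c_1 = 3/(5)^4 = 3/625.
  c_2 = 6/(5)^5 = 6/3125.
The series is valid for |w/d| < 1, i.e. |z − z₀| < |d|.
Radius of convergence: R = |8 − z₀| = |5| = 5 (distance from z₀ to the singularity z = 8).

c_0 = 1/125, c_1 = 3/625, c_2 = 6/3125; R = 5.


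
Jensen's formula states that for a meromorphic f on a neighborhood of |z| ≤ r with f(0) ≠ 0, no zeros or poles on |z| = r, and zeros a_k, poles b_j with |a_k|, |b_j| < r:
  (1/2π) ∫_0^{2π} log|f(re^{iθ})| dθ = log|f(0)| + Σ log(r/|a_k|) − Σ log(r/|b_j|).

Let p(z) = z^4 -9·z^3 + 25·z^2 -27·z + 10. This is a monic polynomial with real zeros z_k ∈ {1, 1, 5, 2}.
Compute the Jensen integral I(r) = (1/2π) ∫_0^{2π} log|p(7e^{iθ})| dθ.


Zeros: 1, 1, 2, 5; r = 7.
Inside |z| < r: 1, 1, 2, 5. Outside (|z| ≥ r): ∅.
p(0) = 10, so log|p(0)| = log(10) = 2.3026.
Apply Jensen: I(r) = log|p(0)| + Σ_k log(r/|z_k|), summed over zeros inside |z| < r.
  log(r/|z_k|) for z_k = 1: log(7/1) = 1.9459
  log(r/|z_k|) for z_k = 1: log(7/1) = 1.9459
  log(r/|z_k|) for z_k = 5: log(7/5) = 0.3365
  log(r/|z_k|) for z_k = 2: log(7/2) = 1.2528
Sum over inside zeros: 5.4811.
I(r) = log|p(0)| + (inside sum) = 2.3026 + 5.4811 = 7.7836.
Closed form (all zeros inside, monic): I(r) = n·log(r) = 4·log(7) = 7.7836. ✓

I(r) ≈ 7.7836.


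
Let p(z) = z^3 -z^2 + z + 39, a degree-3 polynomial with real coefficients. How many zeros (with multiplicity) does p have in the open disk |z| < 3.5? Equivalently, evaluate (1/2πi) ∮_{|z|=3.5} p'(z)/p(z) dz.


The zeros of p are: -3, (2 + 3i), (2 - 3i).
Their magnitudes are: 3, 3.606, 3.606.
Zeros with |z| < R = 3.5: -3.
Count = 1.
By the argument principle, (1/2πi) ∮_{|z|=R} p'(z)/p(z) dz equals exactly this count.

Number of zeros inside |z| < 3.5: 1.


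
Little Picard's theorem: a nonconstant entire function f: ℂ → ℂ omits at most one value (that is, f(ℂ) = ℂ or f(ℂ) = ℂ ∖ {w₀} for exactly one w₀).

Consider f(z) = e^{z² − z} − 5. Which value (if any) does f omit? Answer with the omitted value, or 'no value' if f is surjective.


Little Picard bounds the complement of f(ℂ) to at most one point.
The exponent g(z) = z² − z is a nonconstant polynomial, hence surjective onto ℂ. So e^{g(z)} takes every value in {e^w : w ∈ ℂ} = ℂ ∖ {0}. Adding -5 shifts the range to ℂ ∖ {-5}. f omits exactly -5.

Omitted value: -5.


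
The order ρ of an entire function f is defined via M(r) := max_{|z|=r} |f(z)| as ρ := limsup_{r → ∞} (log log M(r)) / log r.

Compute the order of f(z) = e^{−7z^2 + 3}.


|e^{−7z^2 + 3}| = e^{Re(-7·z^2) + 3} ≤ e^{7|z|^2 + 3} = e^{7r^2 + 3} on |z| = r, so ρ ≤ 2. Choosing z on |z|=r so that -7·z^2 is real positive (always possible by picking arg z appropriately) gives |f(z)| = e^{7r^2 + 3}, matching the bound. The additive constant 3 does not affect log log M(r) ~ 2·log r. Hence ρ = 2.
Therefore ρ = 2.

Order ρ = 2.


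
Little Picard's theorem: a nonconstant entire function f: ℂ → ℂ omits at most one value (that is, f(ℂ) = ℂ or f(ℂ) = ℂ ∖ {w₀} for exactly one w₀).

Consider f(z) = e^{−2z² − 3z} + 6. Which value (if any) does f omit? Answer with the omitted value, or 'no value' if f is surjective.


Little Picard bounds the complement of f(ℂ) to at most one point.
The exponent g(z) = −2z² − 3z is a nonconstant polynomial, hence surjective onto ℂ. So e^{g(z)} takes every value in {e^w : w ∈ ℂ} = ℂ ∖ {0}. Adding 6 shifts the range to ℂ ∖ {6}. f omits exactly 6.

Omitted value: 6.


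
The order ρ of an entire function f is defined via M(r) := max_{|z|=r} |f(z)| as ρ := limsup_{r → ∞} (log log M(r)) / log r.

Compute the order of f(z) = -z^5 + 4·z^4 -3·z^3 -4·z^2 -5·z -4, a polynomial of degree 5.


|f(z)| ≤ Σ|c_k|·r^k = O(r^5) as r → ∞. Polynomial growth is O(e^{r^ε}) for every ε > 0 (since r^5/e^{r^ε} → 0), so ρ ≤ ε for all ε > 0, i.e. ρ = 0. Every nonconstant polynomial has order 0.
Therefore ρ = 0.

Order ρ = 0.


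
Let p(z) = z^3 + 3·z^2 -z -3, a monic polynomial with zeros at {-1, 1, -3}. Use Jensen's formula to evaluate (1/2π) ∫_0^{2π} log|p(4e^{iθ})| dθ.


Zeros: -3, -1, 1; r = 4.
Inside |z| < r: -3, -1, 1. Outside (|z| ≥ r): ∅.
p(0) = -3, so log|p(0)| = log(3) = 1.0986.
Apply Jensen: I(r) = log|p(0)| + Σ_k log(r/|z_k|), summed over zeros inside |z| < r.
  log(r/|z_k|) for z_k = -1: log(4/1) = 1.3863
  log(r/|z_k|) for z_k = 1: log(4/1) = 1.3863
  log(r/|z_k|) for z_k = -3: log(4/3) = 0.2877
Sum over inside zeros: 3.0603.
I(r) = log|p(0)| + (inside sum) = 1.0986 + 3.0603 = 4.1589.
Closed form (all zeros inside, monic): I(r) = n·log(r) = 3·log(4) = 4.1589. ✓

I(r) ≈ 4.1589.


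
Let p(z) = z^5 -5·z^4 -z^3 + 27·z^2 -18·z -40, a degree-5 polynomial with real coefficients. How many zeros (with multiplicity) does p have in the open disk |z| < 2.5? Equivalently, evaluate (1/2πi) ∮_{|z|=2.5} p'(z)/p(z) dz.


The zeros of p are: 4, -1, -2, (2 + 1i), (2 - 1i).
Their magnitudes are: 4, 1, 2, 2.236, 2.236.
Zeros with |z| < R = 2.5: -1, -2, (2 + 1i), (2 - 1i).
Count = 4.
By the argument principle, (1/2πi) ∮_{|z|=R} p'(z)/p(z) dz equals exactly this count.

Number of zeros inside |z| < 2.5: 4.


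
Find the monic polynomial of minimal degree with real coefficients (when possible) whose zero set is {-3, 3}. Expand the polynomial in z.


The polynomial is p(z) = ∏_{α ∈ S} (z − α), where S = {-3, 3}.
Expanding the product yields: p(z) = z^2 -9.
The resulting polynomial has degree 2 and real coefficients as required.

p(z) = z^2 -9.


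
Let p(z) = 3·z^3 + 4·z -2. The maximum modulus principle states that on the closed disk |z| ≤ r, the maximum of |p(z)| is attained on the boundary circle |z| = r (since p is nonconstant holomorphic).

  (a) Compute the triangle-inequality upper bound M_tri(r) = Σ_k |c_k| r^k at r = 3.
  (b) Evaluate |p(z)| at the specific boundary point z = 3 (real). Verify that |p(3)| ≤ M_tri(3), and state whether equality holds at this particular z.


Coefficients: c_0 = -2, c_1 = 4, c_2 = 0, c_3 = 3. Radius r = 3.
Part (a). Triangle bound: M_tri(r) = Σ_k |c_k| r^k
  = |-2|·3^0 + |4|·3^1 + |0|·3^2 + |3|·3^3
  = 2 + 12 + 0 + 81 = 95.
This bounds M(r) := max_{|z|=r} |p(z)| from above; equality holds iff all terms c_k z^k can be made to align in phase at a single z on |z|=r.
Part (b). At z = 3 (real, on the circle |z| = r):
  p(3) = (-2)·3^0 + (4)·3^1 + (0)·3^2 + (3)·3^3 = 91.
  |p(3)| = 91.
Check: |p(3)| = 91 ≤ 95 = M_tri(3). ✓ Equality does not hold at z = 3 (the coefficients have mixed signs, so the terms do not all align in phase there).

M_tri(3) = 95; |p(3)| = 91; equality at z=3: no.


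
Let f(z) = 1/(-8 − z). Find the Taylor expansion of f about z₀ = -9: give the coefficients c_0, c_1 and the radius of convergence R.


Let w = z − z₀, so z = z₀ + w.
Then -8 − z = -8 − (z₀ + w) = (-8 − z₀) − w = 1 − w.
f(z) = 1/(1 − w) = (1/(1)) · 1/(1 − w/(1)) = Σ_{n≥0} w^n / (1)^(n+1).
So c_n = 1/(1)^(n+1):
  c_0 = 1/(1)^1 = 1.
  c_1 = 1/(1)^2 = 1.
The series is valid for |w/d| < 1, i.e. |z − z₀| < |d|.
Radius of convergence: R = |-8 − z₀| = |1| = 1 (distance from z₀ to the singularity z = -8).

c_0 = 1, c_1 = 1; R = 1.


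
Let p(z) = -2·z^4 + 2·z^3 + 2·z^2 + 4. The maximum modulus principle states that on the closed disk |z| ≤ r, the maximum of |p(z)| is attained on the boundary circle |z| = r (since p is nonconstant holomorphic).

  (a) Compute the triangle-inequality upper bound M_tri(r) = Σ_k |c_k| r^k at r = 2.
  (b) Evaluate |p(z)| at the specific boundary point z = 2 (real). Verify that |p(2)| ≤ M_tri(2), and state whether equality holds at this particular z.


Coefficients: c_0 = 4, c_1 = 0, c_2 = 2, c_3 = 2, c_4 = -2. Radius r = 2.
Part (a). Triangle bound: M_tri(r) = Σ_k |c_k| r^k
  = |4|·2^0 + |0|·2^1 + |2|·2^2 + |2|·2^3 + |-2|·2^4
  = 4 + 0 + 8 + 16 + 32 = 60.
This bounds M(r) := max_{|z|=r} |p(z)| from above; equality holds iff all terms c_k z^k can be made to align in phase at a single z on |z|=r.
Part (b). At z = 2 (real, on the circle |z| = r):
  p(2) = (4)·2^0 + (0)·2^1 + (2)·2^2 + (2)·2^3 + (-2)·2^4 = -4.
  |p(2)| = 4.
Check: |p(2)| = 4 ≤ 60 = M_tri(2). ✓ Equality does not hold at z = 2 (the coefficients have mixed signs, so the terms do not all align in phase there).

M_tri(2) = 60; |p(2)| = 4; equality at z=2: no.


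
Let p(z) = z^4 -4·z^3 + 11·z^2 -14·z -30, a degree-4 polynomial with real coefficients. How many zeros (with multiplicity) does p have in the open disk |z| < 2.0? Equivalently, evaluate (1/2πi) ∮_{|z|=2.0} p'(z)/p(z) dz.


The zeros of p are: (1 + 3i), (1 - 3i), -1, 3.
Their magnitudes are: 3.162, 3.162, 1, 3.
Zeros with |z| < R = 2.0: -1.
Count = 1.
By the argument principle, (1/2πi) ∮_{|z|=R} p'(z)/p(z) dz equals exactly this count.

Number of zeros inside |z| < 2.0: 1.


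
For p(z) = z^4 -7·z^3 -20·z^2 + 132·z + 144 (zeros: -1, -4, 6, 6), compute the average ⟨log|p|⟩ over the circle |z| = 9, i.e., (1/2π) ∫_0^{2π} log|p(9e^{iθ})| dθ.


Zeros: -4, -1, 6, 6; r = 9.
Inside |z| < r: -4, -1, 6, 6. Outside (|z| ≥ r): ∅.
p(0) = 144, so log|p(0)| = log(144) = 4.9698.
Apply Jensen: I(r) = log|p(0)| + Σ_k log(r/|z_k|), summed over zeros inside |z| < r.
  log(r/|z_k|) for z_k = -1: log(9/1) = 2.1972
  log(r/|z_k|) for z_k = -4: log(9/4) = 0.8109
  log(r/|z_k|) for z_k = 6: log(9/6) = 0.4055
  log(r/|z_k|) for z_k = 6: log(9/6) = 0.4055
Sum over inside zeros: 3.8191.
I(r) = log|p(0)| + (inside sum) = 4.9698 + 3.8191 = 8.7889.
Closed form (all zeros inside, monic): I(r) = n·log(r) = 4·log(9) = 8.7889. ✓

I(r) ≈ 8.7889.


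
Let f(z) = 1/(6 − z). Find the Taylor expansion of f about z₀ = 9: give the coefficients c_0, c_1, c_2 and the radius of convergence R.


Let w = z − z₀, so z = z₀ + w.
Then 6 − z = 6 − (z₀ + w) = (6 − z₀) − w = -3 − w.
f(z) = 1/(-3 − w) = (1/(-3)) · 1/(1 − w/(-3)) = Σ_{n≥0} w^n / (-3)^(n+1).
So c_n = 1/(-3)^(n+1):
  c_0 = 1/(-3)^1 = -1/3.
  c_1 = 1/(-3)^2 = 1/9.
  c_2 = 1/(-3)^3 = -1/27.
The series is valid for |w/d| < 1, i.e. |z − z₀| < |d|.
Radius of convergence: R = |6 − z₀| = |-3| = 3 (distance from z₀ to the singularity z = 6).

c_0 = -1/3, c_1 = 1/9, c_2 = -1/27; R = 3.


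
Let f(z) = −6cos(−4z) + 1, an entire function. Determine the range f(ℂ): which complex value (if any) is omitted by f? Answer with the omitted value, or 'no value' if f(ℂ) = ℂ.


Little Picard bounds the complement of f(ℂ) to at most one point.
cos is entire and surjective onto ℂ: for every w ∈ ℂ, cos(ζ) = w has a solution ζ ∈ ℂ (e.g., via the complex inverse arccos). With ζ = −4z this gives z = ζ/(-4). Then -6·cos(−4z) takes every value in -6·ℂ = ℂ, and adding 1 is a bijection of ℂ. So f is surjective and omits no value. (Note: only on the real line is cos bounded by [−1, 1].)

Omitted value: no value.


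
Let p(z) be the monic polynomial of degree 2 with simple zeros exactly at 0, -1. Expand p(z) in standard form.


The polynomial is p(z) = ∏_{α ∈ S} (z − α), where S = {0, -1}.
Expanding the product yields: p(z) = z^2 + z.
The resulting polynomial has degree 2 and real coefficients as required.

p(z) = z^2 + z.


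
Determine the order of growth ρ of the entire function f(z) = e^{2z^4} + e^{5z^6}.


Each summand is entire of order 4 and 6 respectively (as in the single-exponential case). The order of a sum is at most the max of the orders, so ρ ≤ 6. For the lower bound: on |z|=r choose arg z so that 5z^6 is real positive; then |e^{5z^6}| = e^{5r^6} while |e^{2z^4}| ≤ e^{2r^4} = o(e^{5r^6}). So |f| ≥ e^{5r^6}(1 − o(1)) and ρ ≥ 6. Hence ρ = max(4, 6) = 6.
Therefore ρ = 6.

Order ρ = 6.


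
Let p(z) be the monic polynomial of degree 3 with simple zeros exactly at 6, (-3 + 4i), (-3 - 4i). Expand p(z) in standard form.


The polynomial is p(z) = ∏_{α ∈ S} (z − α), where S = {6, (-3 + 4i), (-3 - 4i)}.
Expanding the product yields: p(z) = z^3 -11·z -150.
Note conjugate pairs combine to real quadratics: (z − (-3+4i))(z − (-3−4i)) = z² + 6z + 25.
The resulting polynomial has degree 3 and real coefficients as required.

p(z) = z^3 -11·z -150.


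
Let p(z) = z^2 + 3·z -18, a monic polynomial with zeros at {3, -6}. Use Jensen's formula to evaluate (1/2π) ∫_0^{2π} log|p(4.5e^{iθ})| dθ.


Zeros: -6, 3; r = 4.5.
Inside |z| < r: 3. Outside (|z| ≥ r): -6.
p(0) = -18, so log|p(0)| = log(18) = 2.8904.
Apply Jensen: I(r) = log|p(0)| + Σ_k log(r/|z_k|), summed over zeros inside |z| < r.
  log(r/|z_k|) for z_k = 3: log(4.5/3) = 0.4055
  Outside zeros (-6) contribute nothing to the Jensen sum.
Sum over inside zeros: 0.4055.
I(r) = log|p(0)| + (inside sum) = 2.8904 + 0.4055 = 3.2958.
Note: since some zeros are outside |z| ≤ r, the simplified n·log(r) form does NOT apply — only the inside zeros contribute.

I(r) ≈ 3.2958.
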